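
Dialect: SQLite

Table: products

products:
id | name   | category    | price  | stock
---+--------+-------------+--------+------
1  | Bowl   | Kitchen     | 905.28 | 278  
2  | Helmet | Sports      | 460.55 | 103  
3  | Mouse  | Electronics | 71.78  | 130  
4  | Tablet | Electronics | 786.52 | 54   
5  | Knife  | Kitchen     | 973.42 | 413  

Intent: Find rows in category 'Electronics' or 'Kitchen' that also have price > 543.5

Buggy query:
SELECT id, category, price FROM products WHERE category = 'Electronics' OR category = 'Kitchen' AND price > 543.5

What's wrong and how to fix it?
Bug: AND binds tighter than OR, so this parses as category = 'Electronics' OR (category = 'Kitchen' AND price > 543.5)

Fix: Group the OR with parentheses (or use IN), then AND the threshold

Corrected query:
SELECT id, category, price FROM products WHERE (category = 'Electronics' OR category = 'Kitchen') AND price > 543.5

Result:
id | category    | price 
---+-------------+-------
1  | Kitchen     | 905.28
4  | Electronics | 786.52
5  | Kitchen     | 973.42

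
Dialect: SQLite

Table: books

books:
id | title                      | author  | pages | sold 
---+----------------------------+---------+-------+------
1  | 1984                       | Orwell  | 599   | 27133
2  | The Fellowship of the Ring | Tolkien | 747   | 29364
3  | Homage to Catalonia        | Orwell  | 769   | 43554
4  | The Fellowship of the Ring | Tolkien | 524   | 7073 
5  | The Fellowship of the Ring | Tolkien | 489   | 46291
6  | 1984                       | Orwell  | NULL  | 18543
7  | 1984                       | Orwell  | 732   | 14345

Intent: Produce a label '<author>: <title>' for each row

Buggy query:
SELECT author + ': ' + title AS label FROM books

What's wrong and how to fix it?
Bug: SQLite uses || for string concatenation; + coerces text to numbers (yielding 0)

Fix: Use the || operator for string concatenation

Corrected query:
SELECT author || ': ' || title AS label FROM books

Result:
label                              
-----------------------------------
Orwell: 1984                       
Tolkien: The Fellowship of the Ring
Orwell: Homage to Catalonia        
Tolkien: The Fellowship of the Ring
Tolkien: The Fellowship of the Ring
Orwell: 1984                       
Orwell: 1984                       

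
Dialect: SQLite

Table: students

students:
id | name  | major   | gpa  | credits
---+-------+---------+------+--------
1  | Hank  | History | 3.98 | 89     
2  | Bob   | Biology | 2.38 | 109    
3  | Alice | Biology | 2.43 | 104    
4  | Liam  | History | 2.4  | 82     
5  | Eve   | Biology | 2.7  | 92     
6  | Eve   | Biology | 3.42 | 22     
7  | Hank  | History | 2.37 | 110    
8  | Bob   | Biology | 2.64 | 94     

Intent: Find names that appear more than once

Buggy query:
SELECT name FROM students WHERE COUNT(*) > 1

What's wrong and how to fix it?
Bug: COUNT(*) is an aggregate and cannot be used in WHERE

Fix: Group first, then use HAVING for the count condition

Corrected query:
SELECT name FROM students GROUP BY name HAVING COUNT(*) > 1

Result:
name
----
Bob 
Eve 
Hank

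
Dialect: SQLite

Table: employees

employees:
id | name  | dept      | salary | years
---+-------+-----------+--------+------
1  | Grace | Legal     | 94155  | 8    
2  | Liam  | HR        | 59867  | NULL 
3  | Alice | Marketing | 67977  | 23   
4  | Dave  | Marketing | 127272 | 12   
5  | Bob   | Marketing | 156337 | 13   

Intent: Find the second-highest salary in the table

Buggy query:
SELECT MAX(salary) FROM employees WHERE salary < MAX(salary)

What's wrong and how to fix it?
Bug: The inner MAX is an aggregate inside WHERE, which is not allowed

Fix: Put the inner MAX in a scalar subquery

Corrected query:
SELECT MAX(salary) FROM employees WHERE salary < (SELECT MAX(salary) FROM employees)

Result:
MAX(salary)
-----------
127272     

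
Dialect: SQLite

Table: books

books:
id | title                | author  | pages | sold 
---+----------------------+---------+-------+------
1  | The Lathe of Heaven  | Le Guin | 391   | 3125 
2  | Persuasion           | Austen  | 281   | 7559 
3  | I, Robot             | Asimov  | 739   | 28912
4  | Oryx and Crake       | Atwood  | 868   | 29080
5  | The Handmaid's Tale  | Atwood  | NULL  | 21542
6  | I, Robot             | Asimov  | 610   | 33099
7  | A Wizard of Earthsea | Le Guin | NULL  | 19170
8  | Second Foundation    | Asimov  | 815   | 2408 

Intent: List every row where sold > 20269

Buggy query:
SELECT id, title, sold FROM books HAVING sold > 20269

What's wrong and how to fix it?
Bug: HAVING filters the output of aggregation, but this query has no GROUP BY and no aggregate functions, so SQLite rejects it (HAVING clause on a non-aggregate query); the condition here is per row

Fix: Replace HAVING with WHERE since the condition applies to individual rows

Corrected query:
SELECT id, title, sold FROM books WHERE sold > 20269

Result:
id | title               | sold 
---+---------------------+------
3  | I, Robot            | 28912
4  | Oryx and Crake      | 29080
5  | The Handmaid's Tale | 21542
6  | I, Robot            | 33099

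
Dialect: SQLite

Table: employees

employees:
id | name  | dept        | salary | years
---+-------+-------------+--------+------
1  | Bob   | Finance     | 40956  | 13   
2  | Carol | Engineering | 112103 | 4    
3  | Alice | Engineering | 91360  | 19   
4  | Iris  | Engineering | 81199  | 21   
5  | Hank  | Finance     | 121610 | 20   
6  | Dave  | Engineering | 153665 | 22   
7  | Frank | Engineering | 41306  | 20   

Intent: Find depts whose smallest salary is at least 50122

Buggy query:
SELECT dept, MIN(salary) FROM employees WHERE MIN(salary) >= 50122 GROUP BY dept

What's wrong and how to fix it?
Bug: MIN() in WHERE is a misuse of aggregate

Fix: Use HAVING for the per-group MIN condition

Corrected query:
SELECT dept, MIN(salary) FROM employees GROUP BY dept HAVING MIN(salary) >= 50122

Result:
(no rows)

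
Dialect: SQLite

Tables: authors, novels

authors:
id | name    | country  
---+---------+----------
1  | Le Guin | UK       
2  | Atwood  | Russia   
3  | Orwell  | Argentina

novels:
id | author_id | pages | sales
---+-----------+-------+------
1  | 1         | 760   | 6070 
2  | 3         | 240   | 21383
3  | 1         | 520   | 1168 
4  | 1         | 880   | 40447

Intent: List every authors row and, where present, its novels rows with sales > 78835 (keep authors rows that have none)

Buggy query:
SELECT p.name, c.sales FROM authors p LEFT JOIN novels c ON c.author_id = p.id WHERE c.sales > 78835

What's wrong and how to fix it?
Bug: A WHERE condition on the right-hand table after LEFT JOIN drops unmatched parents

Fix: Put 'c.sales > 78835' in the JOIN's ON clause instead of WHERE

Corrected query:
SELECT p.name, c.sales FROM authors p LEFT JOIN novels c ON c.author_id = p.id AND c.sales > 78835

Result:
name    | sales
--------+------
Le Guin | NULL 
Atwood  | NULL 
Orwell  | NULL 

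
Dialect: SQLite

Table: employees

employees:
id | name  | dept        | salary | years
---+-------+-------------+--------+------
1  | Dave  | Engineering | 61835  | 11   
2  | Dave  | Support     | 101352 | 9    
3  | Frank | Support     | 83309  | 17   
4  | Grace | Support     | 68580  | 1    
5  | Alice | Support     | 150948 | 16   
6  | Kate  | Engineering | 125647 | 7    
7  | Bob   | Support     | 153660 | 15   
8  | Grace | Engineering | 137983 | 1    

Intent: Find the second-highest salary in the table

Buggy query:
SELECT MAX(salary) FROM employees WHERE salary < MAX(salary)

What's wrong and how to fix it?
Bug: The inner MAX is an aggregate inside WHERE, which is not allowed

Fix: Put the inner MAX in a scalar subquery

Corrected query:
SELECT MAX(salary) FROM employees WHERE salary < (SELECT MAX(salary) FROM employees)

Result:
MAX(salary)
-----------
150948     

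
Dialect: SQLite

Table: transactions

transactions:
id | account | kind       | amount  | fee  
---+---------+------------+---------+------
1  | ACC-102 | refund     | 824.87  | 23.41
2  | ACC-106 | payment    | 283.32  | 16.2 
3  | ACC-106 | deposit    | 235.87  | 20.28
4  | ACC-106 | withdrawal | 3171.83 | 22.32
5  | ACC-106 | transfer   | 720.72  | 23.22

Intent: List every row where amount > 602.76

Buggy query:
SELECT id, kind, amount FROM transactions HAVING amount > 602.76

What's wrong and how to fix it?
Bug: HAVING filters the output of aggregation, but this query has no GROUP BY and no aggregate functions, so SQLite rejects it (HAVING clause on a non-aggregate query); the condition here is per row

Fix: Replace HAVING with WHERE since the condition applies to individual rows

Corrected query:
SELECT id, kind, amount FROM transactions WHERE amount > 602.76

Result:
id | kind       | amount 
---+------------+--------
1  | refund     | 824.87 
4  | withdrawal | 3171.83
5  | transfer   | 720.72 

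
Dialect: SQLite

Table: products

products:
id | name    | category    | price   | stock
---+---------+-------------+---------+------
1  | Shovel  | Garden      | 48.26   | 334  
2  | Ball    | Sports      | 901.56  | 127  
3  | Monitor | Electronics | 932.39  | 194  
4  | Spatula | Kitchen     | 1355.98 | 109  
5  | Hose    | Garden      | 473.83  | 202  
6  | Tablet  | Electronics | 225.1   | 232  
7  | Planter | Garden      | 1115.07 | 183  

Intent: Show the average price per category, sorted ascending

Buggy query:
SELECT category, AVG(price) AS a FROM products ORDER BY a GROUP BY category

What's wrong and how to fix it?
Bug: GROUP BY must precede ORDER BY

Fix: Move ORDER BY to the end, after GROUP BY

Corrected query:
SELECT category, AVG(price) AS a FROM products GROUP BY category ORDER BY a

Result:
category    | a      
------------+--------
Garden      | 545.72 
Electronics | 578.745
Sports      | 901.56 
Kitchen     | 1355.98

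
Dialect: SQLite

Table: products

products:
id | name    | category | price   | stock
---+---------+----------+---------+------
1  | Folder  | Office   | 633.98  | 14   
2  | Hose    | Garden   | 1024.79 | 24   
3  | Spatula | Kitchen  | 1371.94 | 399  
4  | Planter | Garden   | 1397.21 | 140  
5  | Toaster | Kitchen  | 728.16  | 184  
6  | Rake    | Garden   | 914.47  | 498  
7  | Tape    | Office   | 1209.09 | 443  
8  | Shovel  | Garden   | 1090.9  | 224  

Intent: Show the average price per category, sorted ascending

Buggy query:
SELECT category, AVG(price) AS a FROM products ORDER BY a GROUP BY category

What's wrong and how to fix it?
Bug: GROUP BY must precede ORDER BY

Fix: Reorder: SELECT … FROM … GROUP BY … ORDER BY …

Corrected query:
SELECT category, AVG(price) AS a FROM products GROUP BY category ORDER BY a

Result:
category | a        
---------+----------
Office   | 921.535  
Kitchen  | 1050.05  
Garden   | 1106.8425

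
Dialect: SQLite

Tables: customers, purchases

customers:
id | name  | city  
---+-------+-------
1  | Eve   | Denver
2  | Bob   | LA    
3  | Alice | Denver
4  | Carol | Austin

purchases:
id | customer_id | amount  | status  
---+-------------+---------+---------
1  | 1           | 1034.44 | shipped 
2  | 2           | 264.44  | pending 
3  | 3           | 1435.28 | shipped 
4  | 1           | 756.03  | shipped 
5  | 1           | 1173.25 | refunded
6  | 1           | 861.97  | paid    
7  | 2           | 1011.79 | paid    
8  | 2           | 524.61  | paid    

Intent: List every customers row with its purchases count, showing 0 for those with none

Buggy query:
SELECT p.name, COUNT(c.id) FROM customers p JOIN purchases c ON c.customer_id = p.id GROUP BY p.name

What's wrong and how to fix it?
Bug: An inner join excludes parents with zero children

Fix: Use LEFT JOIN so parents without children still appear (COUNT(c.id) gives 0)

Corrected query:
SELECT p.name, COUNT(c.id) FROM customers p LEFT JOIN purchases c ON c.customer_id = p.id GROUP BY p.name

Result:
name  | COUNT(c.id)
------+------------
Alice | 1          
Bob   | 3          
Carol | 0          
Eve   | 4          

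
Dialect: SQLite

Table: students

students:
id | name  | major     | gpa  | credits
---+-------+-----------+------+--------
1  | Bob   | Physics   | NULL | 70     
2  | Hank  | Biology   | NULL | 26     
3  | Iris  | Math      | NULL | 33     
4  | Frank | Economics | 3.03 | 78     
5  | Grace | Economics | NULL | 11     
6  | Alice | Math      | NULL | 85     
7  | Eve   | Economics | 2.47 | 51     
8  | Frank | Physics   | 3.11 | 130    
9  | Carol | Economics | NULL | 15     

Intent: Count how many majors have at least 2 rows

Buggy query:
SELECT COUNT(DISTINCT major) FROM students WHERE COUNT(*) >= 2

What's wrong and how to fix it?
Bug: WHERE filters individual rows, not groups, so a group-level COUNT is invalid there

Fix: Group first with HAVING COUNT(*) >= 2, then COUNT the resulting groups

Corrected query:
SELECT COUNT(*) FROM (SELECT major FROM students GROUP BY major HAVING COUNT(*) >= 2)

Result:
COUNT(*)
--------
3       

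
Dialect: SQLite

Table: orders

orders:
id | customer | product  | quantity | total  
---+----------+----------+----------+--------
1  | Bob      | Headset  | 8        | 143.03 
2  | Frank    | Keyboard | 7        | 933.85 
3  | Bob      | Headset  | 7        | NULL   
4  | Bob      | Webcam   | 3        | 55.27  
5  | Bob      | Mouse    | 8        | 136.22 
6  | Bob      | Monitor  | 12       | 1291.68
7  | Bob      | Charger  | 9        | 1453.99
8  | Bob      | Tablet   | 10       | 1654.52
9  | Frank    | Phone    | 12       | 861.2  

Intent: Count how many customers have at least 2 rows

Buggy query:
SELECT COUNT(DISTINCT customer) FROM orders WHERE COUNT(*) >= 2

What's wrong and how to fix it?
Bug: WHERE filters individual rows, not groups, so a group-level COUNT is invalid there

Fix: Group first with HAVING COUNT(*) >= 2, then COUNT the resulting groups

Corrected query:
SELECT COUNT(*) FROM (SELECT customer FROM orders GROUP BY customer HAVING COUNT(*) >= 2)

Result:
COUNT(*)
--------
2       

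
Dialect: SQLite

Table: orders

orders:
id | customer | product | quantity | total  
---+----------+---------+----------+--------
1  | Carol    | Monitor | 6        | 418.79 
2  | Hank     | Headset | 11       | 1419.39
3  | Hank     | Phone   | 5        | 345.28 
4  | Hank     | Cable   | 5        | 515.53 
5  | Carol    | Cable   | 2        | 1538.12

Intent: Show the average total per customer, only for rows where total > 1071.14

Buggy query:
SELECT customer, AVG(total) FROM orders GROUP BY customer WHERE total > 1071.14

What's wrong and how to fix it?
Bug: Row-level WHERE must come before GROUP BY in the clause order

Fix: Place WHERE between FROM and GROUP BY

Corrected query:
SELECT customer, AVG(total) FROM orders WHERE total > 1071.14 GROUP BY customer

Result:
customer | AVG(total)
---------+-----------
Carol    | 1538.12   
Hank     | 1419.39   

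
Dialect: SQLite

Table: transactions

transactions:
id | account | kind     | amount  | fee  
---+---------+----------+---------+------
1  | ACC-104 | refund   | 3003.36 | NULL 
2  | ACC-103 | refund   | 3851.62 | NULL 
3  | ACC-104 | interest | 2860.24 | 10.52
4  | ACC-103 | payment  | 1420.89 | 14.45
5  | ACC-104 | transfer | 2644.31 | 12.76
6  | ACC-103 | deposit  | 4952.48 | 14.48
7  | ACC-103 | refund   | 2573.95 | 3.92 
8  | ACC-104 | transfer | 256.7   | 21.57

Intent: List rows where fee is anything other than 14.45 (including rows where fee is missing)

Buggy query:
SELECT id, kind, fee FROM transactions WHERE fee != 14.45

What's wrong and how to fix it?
Bug: Inequality against NULL is unknown, not true; rows with NULL are dropped

Fix: Add an explicit OR fee IS NULL to include the missing-value rows

Corrected query:
SELECT id, kind, fee FROM transactions WHERE fee != 14.45 OR fee IS NULL

Result:
id | kind     | fee  
---+----------+------
1  | refund   | NULL 
2  | refund   | NULL 
3  | interest | 10.52
5  | transfer | 12.76
6  | deposit  | 14.48
7  | refund   | 3.92 
8  | transfer | 21.57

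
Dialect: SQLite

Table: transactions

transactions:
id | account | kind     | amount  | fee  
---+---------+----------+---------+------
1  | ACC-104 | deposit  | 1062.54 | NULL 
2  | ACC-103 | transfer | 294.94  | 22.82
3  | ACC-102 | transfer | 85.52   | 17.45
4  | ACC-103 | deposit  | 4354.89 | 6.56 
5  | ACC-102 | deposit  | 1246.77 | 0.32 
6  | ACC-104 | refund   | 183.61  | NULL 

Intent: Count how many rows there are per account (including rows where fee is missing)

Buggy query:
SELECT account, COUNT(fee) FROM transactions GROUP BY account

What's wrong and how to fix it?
Bug: COUNT(column) counts non-NULL values only; rows with NULL fee aren't counted

Fix: Use COUNT(*) to count all rows regardless of NULL

Corrected query:
SELECT account, COUNT(*) FROM transactions GROUP BY account

Result:
account | COUNT(*)
--------+---------
ACC-102 | 2       
ACC-103 | 2       
ACC-104 | 2       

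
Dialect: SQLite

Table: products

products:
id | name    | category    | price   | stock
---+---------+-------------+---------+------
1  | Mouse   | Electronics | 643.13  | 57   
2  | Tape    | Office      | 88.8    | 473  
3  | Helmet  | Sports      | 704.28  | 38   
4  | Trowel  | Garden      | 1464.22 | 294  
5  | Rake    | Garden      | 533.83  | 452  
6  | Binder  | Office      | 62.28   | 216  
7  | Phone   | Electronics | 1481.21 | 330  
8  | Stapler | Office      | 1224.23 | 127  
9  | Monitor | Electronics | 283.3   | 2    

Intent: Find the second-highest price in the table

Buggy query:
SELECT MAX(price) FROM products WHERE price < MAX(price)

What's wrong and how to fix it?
Bug: MAX(price) on the right of the comparison is an aggregate-in-WHERE error

Fix: Compute the overall MAX in a subquery, then take MAX of rows below it

Corrected query:
SELECT MAX(price) FROM products WHERE price < (SELECT MAX(price) FROM products)

Result:
MAX(price)
----------
1464.22   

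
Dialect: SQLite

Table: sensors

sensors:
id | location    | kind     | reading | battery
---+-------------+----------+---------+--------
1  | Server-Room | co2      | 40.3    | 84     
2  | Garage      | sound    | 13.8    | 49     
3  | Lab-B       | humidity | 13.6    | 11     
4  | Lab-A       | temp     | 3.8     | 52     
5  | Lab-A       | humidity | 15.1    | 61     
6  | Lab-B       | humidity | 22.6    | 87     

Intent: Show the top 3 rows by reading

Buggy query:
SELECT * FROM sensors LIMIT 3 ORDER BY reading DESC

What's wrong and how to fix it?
Bug: LIMIT must come after ORDER BY

Fix: Sort with ORDER BY, then apply LIMIT

Corrected query:
SELECT * FROM sensors ORDER BY reading DESC LIMIT 3

Result:
id | location    | kind     | reading | battery
---+-------------+----------+---------+--------
1  | Server-Room | co2      | 40.3    | 84     
6  | Lab-B       | humidity | 22.6    | 87     
5  | Lab-A       | humidity | 15.1    | 61     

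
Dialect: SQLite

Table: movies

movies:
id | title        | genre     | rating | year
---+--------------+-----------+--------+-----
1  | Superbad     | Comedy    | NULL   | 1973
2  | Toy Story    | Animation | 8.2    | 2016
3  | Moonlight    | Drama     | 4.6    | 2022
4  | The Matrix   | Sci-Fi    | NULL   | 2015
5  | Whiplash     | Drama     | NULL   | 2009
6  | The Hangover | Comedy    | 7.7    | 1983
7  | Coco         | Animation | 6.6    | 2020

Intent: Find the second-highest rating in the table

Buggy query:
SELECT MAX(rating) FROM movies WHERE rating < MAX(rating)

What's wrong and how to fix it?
Bug: MAX(rating) on the right of the comparison is an aggregate-in-WHERE error

Fix: Put the inner MAX in a scalar subquery

Corrected query:
SELECT MAX(rating) FROM movies WHERE rating < (SELECT MAX(rating) FROM movies)

Result:
MAX(rating)
-----------
7.7        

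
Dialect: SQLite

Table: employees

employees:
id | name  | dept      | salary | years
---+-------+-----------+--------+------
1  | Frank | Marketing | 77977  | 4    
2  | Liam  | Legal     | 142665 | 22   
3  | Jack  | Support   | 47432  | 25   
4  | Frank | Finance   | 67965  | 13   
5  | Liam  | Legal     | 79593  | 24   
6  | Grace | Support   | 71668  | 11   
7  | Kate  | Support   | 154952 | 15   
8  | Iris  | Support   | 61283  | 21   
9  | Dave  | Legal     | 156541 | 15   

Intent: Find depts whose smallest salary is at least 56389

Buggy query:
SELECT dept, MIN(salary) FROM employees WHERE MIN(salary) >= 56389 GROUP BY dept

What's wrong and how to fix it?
Bug: MIN() in WHERE is a misuse of aggregate

Fix: Replace WHERE with HAVING after the GROUP BY

Corrected query:
SELECT dept, MIN(salary) FROM employees GROUP BY dept HAVING MIN(salary) >= 56389

Result:
dept      | MIN(salary)
----------+------------
Finance   | 67965      
Legal     | 79593      
Marketing | 77977      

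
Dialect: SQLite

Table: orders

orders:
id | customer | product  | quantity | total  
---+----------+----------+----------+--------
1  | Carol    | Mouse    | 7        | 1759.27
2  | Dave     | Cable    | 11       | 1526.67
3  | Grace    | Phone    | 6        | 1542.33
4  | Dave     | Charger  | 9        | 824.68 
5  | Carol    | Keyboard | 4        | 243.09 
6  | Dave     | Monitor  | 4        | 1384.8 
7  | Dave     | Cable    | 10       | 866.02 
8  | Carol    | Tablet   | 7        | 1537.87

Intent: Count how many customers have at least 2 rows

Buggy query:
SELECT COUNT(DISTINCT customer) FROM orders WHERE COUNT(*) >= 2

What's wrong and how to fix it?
Bug: COUNT(*) cannot appear in WHERE; the per-group count doesn't exist yet

Fix: Group first with HAVING COUNT(*) >= 2, then COUNT the resulting groups

Corrected query:
SELECT COUNT(*) FROM (SELECT customer FROM orders GROUP BY customer HAVING COUNT(*) >= 2)

Result:
COUNT(*)
--------
2       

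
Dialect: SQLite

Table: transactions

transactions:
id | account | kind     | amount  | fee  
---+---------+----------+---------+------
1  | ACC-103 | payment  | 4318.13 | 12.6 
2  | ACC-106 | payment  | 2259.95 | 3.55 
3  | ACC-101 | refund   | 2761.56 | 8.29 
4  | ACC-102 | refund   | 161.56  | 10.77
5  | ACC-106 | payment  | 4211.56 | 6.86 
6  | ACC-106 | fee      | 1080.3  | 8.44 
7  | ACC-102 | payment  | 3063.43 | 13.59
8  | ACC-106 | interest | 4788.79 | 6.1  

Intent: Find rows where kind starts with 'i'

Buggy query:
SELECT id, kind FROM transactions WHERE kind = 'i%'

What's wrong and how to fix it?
Bug: Wildcards only work with LIKE; '=' treats '%' as a literal character

Fix: Use LIKE for wildcard pattern matching

Corrected query:
SELECT id, kind FROM transactions WHERE kind LIKE 'i%'

Result:
id | kind    
---+---------
8  | interest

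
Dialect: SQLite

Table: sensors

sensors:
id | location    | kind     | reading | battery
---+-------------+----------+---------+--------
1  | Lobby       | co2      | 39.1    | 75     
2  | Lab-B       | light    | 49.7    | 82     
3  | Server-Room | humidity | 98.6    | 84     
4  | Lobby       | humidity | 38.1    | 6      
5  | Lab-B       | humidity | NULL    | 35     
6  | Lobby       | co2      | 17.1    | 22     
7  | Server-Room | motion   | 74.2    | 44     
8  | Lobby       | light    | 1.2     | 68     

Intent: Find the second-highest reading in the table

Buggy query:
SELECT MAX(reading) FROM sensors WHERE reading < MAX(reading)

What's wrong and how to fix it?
Bug: MAX(reading) on the right of the comparison is an aggregate-in-WHERE error

Fix: Put the inner MAX in a scalar subquery

Corrected query:
SELECT MAX(reading) FROM sensors WHERE reading < (SELECT MAX(reading) FROM sensors)

Result:
MAX(reading)
------------
74.2        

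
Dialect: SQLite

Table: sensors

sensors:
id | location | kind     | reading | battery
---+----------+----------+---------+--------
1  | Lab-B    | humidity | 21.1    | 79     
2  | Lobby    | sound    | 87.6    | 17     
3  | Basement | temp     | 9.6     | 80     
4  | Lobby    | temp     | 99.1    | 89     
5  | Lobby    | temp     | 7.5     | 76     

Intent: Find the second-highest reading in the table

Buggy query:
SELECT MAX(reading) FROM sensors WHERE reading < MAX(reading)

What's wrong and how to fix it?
Bug: MAX(reading) on the right of the comparison is an aggregate-in-WHERE error

Fix: Compute the overall MAX in a subquery, then take MAX of rows below it

Corrected query:
SELECT MAX(reading) FROM sensors WHERE reading < (SELECT MAX(reading) FROM sensors)

Result:
MAX(reading)
------------
87.6        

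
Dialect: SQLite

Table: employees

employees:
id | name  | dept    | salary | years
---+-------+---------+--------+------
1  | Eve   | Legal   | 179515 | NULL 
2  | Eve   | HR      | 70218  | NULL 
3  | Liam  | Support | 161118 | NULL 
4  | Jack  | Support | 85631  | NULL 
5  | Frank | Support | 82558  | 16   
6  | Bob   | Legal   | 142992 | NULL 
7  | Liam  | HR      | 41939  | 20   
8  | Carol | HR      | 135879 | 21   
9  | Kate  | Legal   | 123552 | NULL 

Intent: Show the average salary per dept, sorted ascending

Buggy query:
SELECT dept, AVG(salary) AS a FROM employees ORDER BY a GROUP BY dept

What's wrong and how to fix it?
Bug: GROUP BY must precede ORDER BY

Fix: Reorder: SELECT … FROM … GROUP BY … ORDER BY …

Corrected query:
SELECT dept, AVG(salary) AS a FROM employees GROUP BY dept ORDER BY a

Result:
dept    | a            
--------+--------------
HR      | 82678.666667 
Support | 109769       
Legal   | 148686.333333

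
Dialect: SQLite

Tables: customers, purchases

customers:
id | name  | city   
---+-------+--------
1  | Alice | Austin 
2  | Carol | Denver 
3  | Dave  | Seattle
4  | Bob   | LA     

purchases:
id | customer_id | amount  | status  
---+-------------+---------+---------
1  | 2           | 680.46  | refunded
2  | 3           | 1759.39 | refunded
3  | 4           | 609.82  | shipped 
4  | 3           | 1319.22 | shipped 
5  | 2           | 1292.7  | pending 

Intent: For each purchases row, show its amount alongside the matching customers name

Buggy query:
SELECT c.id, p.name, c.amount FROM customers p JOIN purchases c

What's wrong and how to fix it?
Bug: Missing join condition: each purchases row is matched to all customers rows instead of just its own

Fix: Add ON c.customer_id = p.id to the JOIN

Corrected query:
SELECT c.id, p.name, c.amount FROM customers p JOIN purchases c ON c.customer_id = p.id

Result:
id | name  | amount 
---+-------+--------
1  | Carol | 680.46 
2  | Dave  | 1759.39
3  | Bob   | 609.82 
4  | Dave  | 1319.22
5  | Carol | 1292.7 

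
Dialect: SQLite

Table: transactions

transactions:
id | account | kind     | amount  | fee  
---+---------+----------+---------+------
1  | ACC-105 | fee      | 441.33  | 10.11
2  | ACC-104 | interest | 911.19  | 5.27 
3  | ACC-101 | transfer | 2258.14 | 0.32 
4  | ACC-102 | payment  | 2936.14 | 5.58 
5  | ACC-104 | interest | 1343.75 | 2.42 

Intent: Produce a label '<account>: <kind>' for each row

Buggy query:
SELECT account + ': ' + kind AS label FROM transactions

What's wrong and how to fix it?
Bug: '+' is numeric addition; on text columns SQLite converts them to 0 instead of concatenating

Fix: Use the || operator for string concatenation

Corrected query:
SELECT account || ': ' || kind AS label FROM transactions

Result:
label            
-----------------
ACC-105: fee     
ACC-104: interest
ACC-101: transfer
ACC-102: payment 
ACC-104: interest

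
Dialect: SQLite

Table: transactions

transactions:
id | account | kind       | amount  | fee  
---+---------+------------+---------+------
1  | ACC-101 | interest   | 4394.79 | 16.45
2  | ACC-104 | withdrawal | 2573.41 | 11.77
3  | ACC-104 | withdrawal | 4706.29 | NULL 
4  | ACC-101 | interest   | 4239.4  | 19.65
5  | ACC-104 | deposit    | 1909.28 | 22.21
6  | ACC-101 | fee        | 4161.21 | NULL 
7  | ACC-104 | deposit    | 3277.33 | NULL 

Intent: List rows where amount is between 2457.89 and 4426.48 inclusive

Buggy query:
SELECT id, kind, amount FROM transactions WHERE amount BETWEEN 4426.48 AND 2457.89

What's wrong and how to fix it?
Bug: The bounds are reversed; BETWEEN a AND b requires a <= b to match anything

Fix: Write BETWEEN 2457.89 AND 4426.48

Corrected query:
SELECT id, kind, amount FROM transactions WHERE amount BETWEEN 2457.89 AND 4426.48

Result:
id | kind       | amount 
---+------------+--------
1  | interest   | 4394.79
2  | withdrawal | 2573.41
4  | interest   | 4239.4 
6  | fee        | 4161.21
7  | deposit    | 3277.33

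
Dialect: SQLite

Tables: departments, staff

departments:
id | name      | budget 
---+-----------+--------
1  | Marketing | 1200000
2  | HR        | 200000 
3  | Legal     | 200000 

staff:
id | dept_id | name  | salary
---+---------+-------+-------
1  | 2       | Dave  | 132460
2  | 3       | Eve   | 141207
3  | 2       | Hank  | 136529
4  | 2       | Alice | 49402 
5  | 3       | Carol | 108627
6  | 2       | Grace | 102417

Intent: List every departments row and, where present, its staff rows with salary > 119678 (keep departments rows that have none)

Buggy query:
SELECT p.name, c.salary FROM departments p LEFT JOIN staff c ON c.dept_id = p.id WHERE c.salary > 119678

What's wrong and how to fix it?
Bug: Filtering c.salary in WHERE discards the NULL rows produced by LEFT JOIN, turning it into an inner join

Fix: Put 'c.salary > 119678' in the JOIN's ON clause instead of WHERE

Corrected query:
SELECT p.name, c.salary FROM departments p LEFT JOIN staff c ON c.dept_id = p.id AND c.salary > 119678

Result:
name      | salary
----------+-------
Marketing | NULL  
HR        | 132460
HR        | 136529
Legal     | 141207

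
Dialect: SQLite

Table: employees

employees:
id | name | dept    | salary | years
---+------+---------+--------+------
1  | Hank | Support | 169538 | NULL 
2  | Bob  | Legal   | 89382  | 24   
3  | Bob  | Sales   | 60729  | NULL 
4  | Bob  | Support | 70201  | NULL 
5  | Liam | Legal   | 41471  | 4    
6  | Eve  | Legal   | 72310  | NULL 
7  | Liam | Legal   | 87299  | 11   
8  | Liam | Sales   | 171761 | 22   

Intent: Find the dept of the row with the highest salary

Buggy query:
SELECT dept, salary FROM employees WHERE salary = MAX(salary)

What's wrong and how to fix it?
Bug: MAX(salary) is an aggregate and cannot be used directly in WHERE

Fix: Use a subquery: WHERE salary = (SELECT MAX(salary) FROM employees)

Corrected query:
SELECT dept, salary FROM employees WHERE salary = (SELECT MAX(salary) FROM employees)

Result:
dept  | salary
------+-------
Sales | 171761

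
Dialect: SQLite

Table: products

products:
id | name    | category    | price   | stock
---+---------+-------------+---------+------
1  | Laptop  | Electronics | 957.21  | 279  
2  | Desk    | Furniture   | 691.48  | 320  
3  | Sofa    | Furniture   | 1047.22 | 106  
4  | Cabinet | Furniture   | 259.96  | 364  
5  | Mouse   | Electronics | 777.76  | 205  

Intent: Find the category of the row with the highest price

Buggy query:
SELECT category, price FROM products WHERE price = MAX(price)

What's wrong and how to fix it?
Bug: WHERE is evaluated per row; an aggregate over the whole table isn't defined there

Fix: Use a subquery: WHERE price = (SELECT MAX(price) FROM products)

Corrected query:
SELECT category, price FROM products WHERE price = (SELECT MAX(price) FROM products)

Result:
category  | price  
----------+--------
Furniture | 1047.22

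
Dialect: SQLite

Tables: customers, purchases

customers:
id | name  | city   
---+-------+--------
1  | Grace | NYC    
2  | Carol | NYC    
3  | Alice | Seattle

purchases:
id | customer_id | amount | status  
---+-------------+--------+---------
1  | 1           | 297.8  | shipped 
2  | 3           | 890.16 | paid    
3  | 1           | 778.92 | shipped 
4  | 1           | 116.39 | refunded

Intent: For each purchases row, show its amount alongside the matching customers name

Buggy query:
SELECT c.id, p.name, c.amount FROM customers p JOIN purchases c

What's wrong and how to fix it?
Bug: Missing join condition: each purchases row is matched to all customers rows instead of just its own

Fix: Add ON c.customer_id = p.id to the JOIN

Corrected query:
SELECT c.id, p.name, c.amount FROM customers p JOIN purchases c ON c.customer_id = p.id

Result:
id | name  | amount
---+-------+-------
1  | Grace | 297.8 
2  | Alice | 890.16
3  | Grace | 778.92
4  | Grace | 116.39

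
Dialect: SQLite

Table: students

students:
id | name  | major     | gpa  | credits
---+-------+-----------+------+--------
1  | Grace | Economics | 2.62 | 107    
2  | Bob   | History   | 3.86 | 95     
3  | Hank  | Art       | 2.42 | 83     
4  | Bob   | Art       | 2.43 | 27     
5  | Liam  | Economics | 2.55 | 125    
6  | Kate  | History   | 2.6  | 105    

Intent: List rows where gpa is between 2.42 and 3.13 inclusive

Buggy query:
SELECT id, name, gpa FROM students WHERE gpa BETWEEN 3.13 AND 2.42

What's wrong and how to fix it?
Bug: BETWEEN expects the lower bound first; with 3.13 AND 2.42 the range is empty

Fix: Swap the bounds so the smaller value comes first

Corrected query:
SELECT id, name, gpa FROM students WHERE gpa BETWEEN 2.42 AND 3.13

Result:
id | name  | gpa 
---+-------+-----
1  | Grace | 2.62
3  | Hank  | 2.42
4  | Bob   | 2.43
5  | Liam  | 2.55
6  | Kate  | 2.6 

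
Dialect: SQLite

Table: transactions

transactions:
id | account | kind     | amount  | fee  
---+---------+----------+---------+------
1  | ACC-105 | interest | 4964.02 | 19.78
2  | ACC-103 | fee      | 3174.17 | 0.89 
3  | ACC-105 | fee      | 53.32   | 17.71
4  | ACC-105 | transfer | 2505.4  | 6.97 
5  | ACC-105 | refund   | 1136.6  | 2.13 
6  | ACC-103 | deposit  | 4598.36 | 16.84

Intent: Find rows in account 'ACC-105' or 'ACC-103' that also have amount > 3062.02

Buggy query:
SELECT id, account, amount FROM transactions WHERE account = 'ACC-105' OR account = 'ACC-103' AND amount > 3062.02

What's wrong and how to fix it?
Bug: Without parentheses, AND is evaluated before OR, so the amount filter only applies to the 'ACC-103' branch

Fix: Group the OR with parentheses (or use IN), then AND the threshold

Corrected query:
SELECT id, account, amount FROM transactions WHERE (account = 'ACC-105' OR account = 'ACC-103') AND amount > 3062.02

Result:
id | account | amount 
---+---------+--------
1  | ACC-105 | 4964.02
2  | ACC-103 | 3174.17
6  | ACC-103 | 4598.36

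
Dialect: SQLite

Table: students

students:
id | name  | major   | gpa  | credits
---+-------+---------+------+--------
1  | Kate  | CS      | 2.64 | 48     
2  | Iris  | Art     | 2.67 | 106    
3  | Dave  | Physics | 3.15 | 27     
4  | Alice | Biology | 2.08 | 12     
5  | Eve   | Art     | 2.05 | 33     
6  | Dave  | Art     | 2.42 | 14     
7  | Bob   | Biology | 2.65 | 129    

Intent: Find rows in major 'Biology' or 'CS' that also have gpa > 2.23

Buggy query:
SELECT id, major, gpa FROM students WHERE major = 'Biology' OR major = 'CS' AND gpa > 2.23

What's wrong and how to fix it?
Bug: Without parentheses, AND is evaluated before OR, so the gpa filter only applies to the 'CS' branch

Fix: Group the OR with parentheses (or use IN), then AND the threshold

Corrected query:
SELECT id, major, gpa FROM students WHERE (major = 'Biology' OR major = 'CS') AND gpa > 2.23

Result:
id | major   | gpa 
---+---------+-----
1  | CS      | 2.64
7  | Biology | 2.65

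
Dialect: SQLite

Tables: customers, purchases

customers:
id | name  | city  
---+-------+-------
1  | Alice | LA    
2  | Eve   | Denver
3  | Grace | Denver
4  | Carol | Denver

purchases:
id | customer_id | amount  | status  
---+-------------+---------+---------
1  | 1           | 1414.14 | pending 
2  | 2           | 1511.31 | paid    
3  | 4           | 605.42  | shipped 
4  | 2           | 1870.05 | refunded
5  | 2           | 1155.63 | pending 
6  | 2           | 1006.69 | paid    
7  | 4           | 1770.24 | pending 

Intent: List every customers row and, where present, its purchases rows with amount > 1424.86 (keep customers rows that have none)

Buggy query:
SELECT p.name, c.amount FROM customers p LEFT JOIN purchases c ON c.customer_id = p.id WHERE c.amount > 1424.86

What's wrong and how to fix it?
Bug: Filtering c.amount in WHERE discards the NULL rows produced by LEFT JOIN, turning it into an inner join

Fix: Put 'c.amount > 1424.86' in the JOIN's ON clause instead of WHERE

Corrected query:
SELECT p.name, c.amount FROM customers p LEFT JOIN purchases c ON c.customer_id = p.id AND c.amount > 1424.86

Result:
name  | amount 
------+--------
Alice | NULL   
Eve   | 1511.31
Eve   | 1870.05
Grace | NULL   
Carol | 1770.24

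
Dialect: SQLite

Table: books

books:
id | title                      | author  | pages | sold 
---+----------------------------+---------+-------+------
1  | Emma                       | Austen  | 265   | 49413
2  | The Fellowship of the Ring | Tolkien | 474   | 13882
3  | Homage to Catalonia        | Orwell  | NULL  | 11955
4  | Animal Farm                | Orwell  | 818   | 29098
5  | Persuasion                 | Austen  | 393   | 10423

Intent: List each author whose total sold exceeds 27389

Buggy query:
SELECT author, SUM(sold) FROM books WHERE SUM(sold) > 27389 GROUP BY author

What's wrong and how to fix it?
Bug: Aggregate functions cannot appear in a WHERE clause

Fix: Move the aggregate condition to a HAVING clause

Corrected query:
SELECT author, SUM(sold) FROM books GROUP BY author HAVING SUM(sold) > 27389

Result:
author | SUM(sold)
-------+----------
Austen | 59836    
Orwell | 41053    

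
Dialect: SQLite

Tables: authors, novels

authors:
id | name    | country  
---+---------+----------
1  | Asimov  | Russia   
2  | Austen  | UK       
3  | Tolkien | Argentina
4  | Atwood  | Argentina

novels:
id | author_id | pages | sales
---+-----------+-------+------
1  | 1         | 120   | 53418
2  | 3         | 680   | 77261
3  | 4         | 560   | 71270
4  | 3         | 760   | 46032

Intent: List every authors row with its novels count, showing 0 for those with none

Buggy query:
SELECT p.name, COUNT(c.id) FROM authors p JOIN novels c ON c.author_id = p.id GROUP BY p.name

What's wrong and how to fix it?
Bug: An inner join excludes parents with zero children

Fix: Switch to LEFT JOIN to retain unmatched parent rows

Corrected query:
SELECT p.name, COUNT(c.id) FROM authors p LEFT JOIN novels c ON c.author_id = p.id GROUP BY p.name

Result:
name    | COUNT(c.id)
--------+------------
Asimov  | 1          
Atwood  | 1          
Austen  | 0          
Tolkien | 2          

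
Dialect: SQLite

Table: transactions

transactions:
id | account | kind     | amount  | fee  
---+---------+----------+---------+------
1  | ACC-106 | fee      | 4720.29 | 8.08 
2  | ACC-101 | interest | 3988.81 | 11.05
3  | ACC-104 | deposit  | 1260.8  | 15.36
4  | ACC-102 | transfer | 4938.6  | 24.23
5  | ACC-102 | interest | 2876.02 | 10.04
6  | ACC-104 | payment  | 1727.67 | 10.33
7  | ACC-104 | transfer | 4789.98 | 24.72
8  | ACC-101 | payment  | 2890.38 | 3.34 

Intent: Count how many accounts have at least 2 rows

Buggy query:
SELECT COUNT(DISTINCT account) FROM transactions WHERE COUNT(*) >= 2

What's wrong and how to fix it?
Bug: WHERE filters individual rows, not groups, so a group-level COUNT is invalid there

Fix: Group first with HAVING COUNT(*) >= 2, then COUNT the resulting groups

Corrected query:
SELECT COUNT(*) FROM (SELECT account FROM transactions GROUP BY account HAVING COUNT(*) >= 2)

Result:
COUNT(*)
--------
3       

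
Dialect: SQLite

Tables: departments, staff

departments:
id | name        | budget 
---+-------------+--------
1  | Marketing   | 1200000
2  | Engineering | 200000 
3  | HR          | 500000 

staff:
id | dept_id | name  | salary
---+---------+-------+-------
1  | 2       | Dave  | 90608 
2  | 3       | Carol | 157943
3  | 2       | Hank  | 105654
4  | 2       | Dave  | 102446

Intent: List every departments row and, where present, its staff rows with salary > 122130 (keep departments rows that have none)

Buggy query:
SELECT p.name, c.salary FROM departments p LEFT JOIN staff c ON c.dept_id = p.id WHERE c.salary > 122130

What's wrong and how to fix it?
Bug: A WHERE condition on the right-hand table after LEFT JOIN drops unmatched parents

Fix: Move the right-table condition into the ON clause so unmatched parents are kept

Corrected query:
SELECT p.name, c.salary FROM departments p LEFT JOIN staff c ON c.dept_id = p.id AND c.salary > 122130

Result:
name        | salary
------------+-------
Marketing   | NULL  
Engineering | NULL  
HR          | 157943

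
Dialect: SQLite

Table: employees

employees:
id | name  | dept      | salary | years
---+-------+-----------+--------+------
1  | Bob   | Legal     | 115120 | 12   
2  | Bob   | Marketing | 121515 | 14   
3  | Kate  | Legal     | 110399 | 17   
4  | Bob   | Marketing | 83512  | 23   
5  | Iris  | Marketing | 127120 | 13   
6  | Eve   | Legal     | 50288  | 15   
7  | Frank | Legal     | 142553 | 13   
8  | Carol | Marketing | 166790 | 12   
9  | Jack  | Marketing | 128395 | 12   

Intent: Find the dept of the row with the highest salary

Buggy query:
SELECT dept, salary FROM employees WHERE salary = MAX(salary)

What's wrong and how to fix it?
Bug: MAX(salary) is an aggregate and cannot be used directly in WHERE

Fix: Use a subquery: WHERE salary = (SELECT MAX(salary) FROM employees)

Corrected query:
SELECT dept, salary FROM employees WHERE salary = (SELECT MAX(salary) FROM employees)

Result:
dept      | salary
----------+-------
Marketing | 166790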